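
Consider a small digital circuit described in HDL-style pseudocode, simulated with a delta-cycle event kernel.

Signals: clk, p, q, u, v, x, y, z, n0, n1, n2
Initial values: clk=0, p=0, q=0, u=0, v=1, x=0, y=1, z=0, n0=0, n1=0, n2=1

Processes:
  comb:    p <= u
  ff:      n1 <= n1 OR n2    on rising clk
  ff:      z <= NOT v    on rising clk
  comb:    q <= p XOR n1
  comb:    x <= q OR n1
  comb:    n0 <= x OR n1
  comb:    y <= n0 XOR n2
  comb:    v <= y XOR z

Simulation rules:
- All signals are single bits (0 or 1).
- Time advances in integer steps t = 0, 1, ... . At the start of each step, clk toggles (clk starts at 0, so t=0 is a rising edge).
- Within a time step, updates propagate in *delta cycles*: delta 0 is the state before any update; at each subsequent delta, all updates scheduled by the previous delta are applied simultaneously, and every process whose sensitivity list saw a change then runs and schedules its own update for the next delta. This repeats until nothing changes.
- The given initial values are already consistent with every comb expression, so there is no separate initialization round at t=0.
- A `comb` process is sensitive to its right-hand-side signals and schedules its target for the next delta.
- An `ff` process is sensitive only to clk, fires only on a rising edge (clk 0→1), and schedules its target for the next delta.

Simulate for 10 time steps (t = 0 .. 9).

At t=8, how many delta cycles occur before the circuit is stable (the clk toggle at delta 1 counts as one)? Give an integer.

t=0 Δ0: n0=0 v=1 q=0 p=0 n2=1 y=1 z=0 x=0 n1=0 clk=0 u=0
  Δ1: clk:0→1
  Δ2: n1:0→1
  Δ3: n0:0→1, q:0→1, x:0→1
  Δ4: y:1→0
  Δ5: v:1→0
  (5Δ to stable)
t=1 Δ0: n0=1 v=0 q=1 p=0 n2=1 y=0 z=0 x=1 n1=1 clk=1 u=0
  Δ1: clk:1→0
  (1Δ to stable)
t=2 Δ0: n0=1 v=0 q=1 p=0 n2=1 y=0 z=0 x=1 n1=1 clk=0 u=0
  Δ1: clk:0→1
  Δ2: z:0→1
  Δ3: v:0→1
  (3Δ to stable)
t=3 Δ0: n0=1 v=1 q=1 p=0 n2=1 y=0 z=1 x=1 n1=1 clk=1 u=0
  Δ1: clk:1→0
  (1Δ to stable)
t=4 Δ0: n0=1 v=1 q=1 p=0 n2=1 y=0 z=1 x=1 n1=1 clk=0 u=0
  Δ1: clk:0→1
  Δ2: z:1→0
  Δ3: v:1→0
  (3Δ to stable)
t=5 Δ0: n0=1 v=0 q=1 p=0 n2=1 y=0 z=0 x=1 n1=1 clk=1 u=0
  Δ1: clk:1→0
  (1Δ to stable)
t=6 Δ0: n0=1 v=0 q=1 p=0 n2=1 y=0 z=0 x=1 n1=1 clk=0 u=0
  Δ1: clk:0→1
  Δ2: z:0→1
  Δ3: v:0→1
  (3Δ to stable)
t=7 Δ0: n0=1 v=1 q=1 p=0 n2=1 y=0 z=1 x=1 n1=1 clk=1 u=0
  Δ1: clk:1→0
  (1Δ to stable)
t=8 Δ0: n0=1 v=1 q=1 p=0 n2=1 y=0 z=1 x=1 n1=1 clk=0 u=0
  Δ1: clk:0→1
  Δ2: z:1→0
  Δ3: v:1→0
  (3Δ to stable)
t=9 Δ0: n0=1 v=0 q=1 p=0 n2=1 y=0 z=0 x=1 n1=1 clk=1 u=0
  Δ1: clk:1→0
  (1Δ to stable)

3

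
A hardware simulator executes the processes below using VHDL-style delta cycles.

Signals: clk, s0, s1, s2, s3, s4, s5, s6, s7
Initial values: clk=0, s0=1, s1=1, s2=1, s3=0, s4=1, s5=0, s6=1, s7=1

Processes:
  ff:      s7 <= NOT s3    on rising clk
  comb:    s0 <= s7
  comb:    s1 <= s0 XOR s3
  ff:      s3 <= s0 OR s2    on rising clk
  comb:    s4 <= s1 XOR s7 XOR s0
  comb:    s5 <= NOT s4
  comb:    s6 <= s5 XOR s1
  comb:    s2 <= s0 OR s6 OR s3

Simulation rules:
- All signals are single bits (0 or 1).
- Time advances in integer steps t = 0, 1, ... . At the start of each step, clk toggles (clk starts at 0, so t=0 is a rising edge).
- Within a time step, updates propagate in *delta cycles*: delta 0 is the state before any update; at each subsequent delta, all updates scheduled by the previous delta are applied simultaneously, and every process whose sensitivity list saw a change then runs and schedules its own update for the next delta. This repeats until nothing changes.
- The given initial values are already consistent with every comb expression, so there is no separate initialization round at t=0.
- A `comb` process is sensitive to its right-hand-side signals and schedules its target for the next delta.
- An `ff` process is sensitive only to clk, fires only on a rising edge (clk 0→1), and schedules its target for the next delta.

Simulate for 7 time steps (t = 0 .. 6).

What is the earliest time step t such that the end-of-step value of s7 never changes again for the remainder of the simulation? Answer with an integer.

2

t=0 Δ0: s1=1 clk=0 s5=0 s4=1 s7=1 s0=1 s2=1 s6=1 s3=0
  Δ1: clk:0→1
  Δ2: s3:0→1
  Δ3: s1:1→0
  Δ4: s4:1→0, s6:1→0
  Δ5: s5:0→1
  Δ6: s6:0→1
  (6Δ to stable)
t=1 Δ0: s1=0 clk=1 s5=1 s4=0 s7=1 s0=1 s2=1 s6=1 s3=1
  Δ1: clk:1→0
  (1Δ to stable)
t=2 Δ0: s1=0 clk=0 s5=1 s4=0 s7=1 s0=1 s2=1 s6=1 s3=1
  Δ1: clk:0→1
  Δ2: s7:1→0
  Δ3: s4:0→1, s0:1→0
  Δ4: s1:0→1, s5:1→0, s4:1→0
  Δ5: s5:0→1, s4:0→1
  Δ6: s5:1→0, s6:1→0
  Δ7: s6:0→1
  (7Δ to stable)
t=3 Δ0: s1=1 clk=1 s5=0 s4=1 s7=0 s0=0 s2=1 s6=1 s3=1
  Δ1: clk:1→0
  (1Δ to stable)
t=4 Δ0: s1=1 clk=0 s5=0 s4=1 s7=0 s0=0 s2=1 s6=1 s3=1
  Δ1: clk:0→1
  (1Δ to stable)
t=5 Δ0: s1=1 clk=1 s5=0 s4=1 s7=0 s0=0 s2=1 s6=1 s3=1
  Δ1: clk:1→0
  (1Δ to stable)
t=6 Δ0: s1=1 clk=0 s5=0 s4=1 s7=0 s0=0 s2=1 s6=1 s3=1
  Δ1: clk:0→1
  (1Δ to stable)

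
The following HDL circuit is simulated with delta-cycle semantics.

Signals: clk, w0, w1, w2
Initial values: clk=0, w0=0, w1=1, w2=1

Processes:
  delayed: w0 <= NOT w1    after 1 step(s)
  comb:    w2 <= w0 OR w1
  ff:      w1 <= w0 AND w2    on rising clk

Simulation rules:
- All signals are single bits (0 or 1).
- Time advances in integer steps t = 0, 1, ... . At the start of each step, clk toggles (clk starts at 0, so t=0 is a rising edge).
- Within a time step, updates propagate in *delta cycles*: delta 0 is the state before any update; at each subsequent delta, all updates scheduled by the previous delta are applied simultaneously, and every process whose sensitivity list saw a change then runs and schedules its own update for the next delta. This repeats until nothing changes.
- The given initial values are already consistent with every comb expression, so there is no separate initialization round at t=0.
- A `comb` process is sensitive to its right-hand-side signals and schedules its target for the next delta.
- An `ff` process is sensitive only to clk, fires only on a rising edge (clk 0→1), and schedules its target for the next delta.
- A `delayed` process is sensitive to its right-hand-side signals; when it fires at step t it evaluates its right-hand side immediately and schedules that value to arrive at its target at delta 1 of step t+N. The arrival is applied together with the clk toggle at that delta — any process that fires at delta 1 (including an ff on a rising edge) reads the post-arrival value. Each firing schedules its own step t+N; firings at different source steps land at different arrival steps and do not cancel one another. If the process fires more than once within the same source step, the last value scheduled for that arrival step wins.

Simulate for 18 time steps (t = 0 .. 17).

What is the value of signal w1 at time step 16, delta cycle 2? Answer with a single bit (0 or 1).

0

t0.Δ0 clk=0 w2=1 w0=0 w1=1
t0.Δ1 clk=1 w2=1 w0=0 w1=1
t0.Δ2 clk=1 w2=1 w0=0 w1=0
t0.Δ3 clk=1 w2=0 w0=0 w1=0
t1.Δ0 clk=1 w2=0 w0=0 w1=0
t1.Δ1 clk=0 w2=0 w0=1 w1=0
t1.Δ2 clk=0 w2=1 w0=1 w1=0
t2.Δ0 clk=0 w2=1 w0=1 w1=0
t2.Δ1 clk=1 w2=1 w0=1 w1=0
t2.Δ2 clk=1 w2=1 w0=1 w1=1
t3.Δ0 clk=1 w2=1 w0=1 w1=1
t3.Δ1 clk=0 w2=1 w0=0 w1=1
t4.Δ0 clk=0 w2=1 w0=0 w1=1
t4.Δ1 clk=1 w2=1 w0=0 w1=1
t4.Δ2 clk=1 w2=1 w0=0 w1=0
t4.Δ3 clk=1 w2=0 w0=0 w1=0
t5.Δ0 clk=1 w2=0 w0=0 w1=0
t5.Δ1 clk=0 w2=0 w0=1 w1=0
t5.Δ2 clk=0 w2=1 w0=1 w1=0
t6.Δ0 clk=0 w2=1 w0=1 w1=0
t6.Δ1 clk=1 w2=1 w0=1 w1=0
t6.Δ2 clk=1 w2=1 w0=1 w1=1
t7.Δ0 clk=1 w2=1 w0=1 w1=1
t7.Δ1 clk=0 w2=1 w0=0 w1=1
t8.Δ0 clk=0 w2=1 w0=0 w1=1
t8.Δ1 clk=1 w2=1 w0=0 w1=1
t8.Δ2 clk=1 w2=1 w0=0 w1=0
t8.Δ3 clk=1 w2=0 w0=0 w1=0
t9.Δ0 clk=1 w2=0 w0=0 w1=0
t9.Δ1 clk=0 w2=0 w0=1 w1=0
t9.Δ2 clk=0 w2=1 w0=1 w1=0
t10.Δ0 clk=0 w2=1 w0=1 w1=0
t10.Δ1 clk=1 w2=1 w0=1 w1=0
t10.Δ2 clk=1 w2=1 w0=1 w1=1
t11.Δ0 clk=1 w2=1 w0=1 w1=1
t11.Δ1 clk=0 w2=1 w0=0 w1=1
t12.Δ0 clk=0 w2=1 w0=0 w1=1
t12.Δ1 clk=1 w2=1 w0=0 w1=1
t12.Δ2 clk=1 w2=1 w0=0 w1=0
t12.Δ3 clk=1 w2=0 w0=0 w1=0
t13.Δ0 clk=1 w2=0 w0=0 w1=0
t13.Δ1 clk=0 w2=0 w0=1 w1=0
t13.Δ2 clk=0 w2=1 w0=1 w1=0
t14.Δ0 clk=0 w2=1 w0=1 w1=0
t14.Δ1 clk=1 w2=1 w0=1 w1=0
t14.Δ2 clk=1 w2=1 w0=1 w1=1
t15.Δ0 clk=1 w2=1 w0=1 w1=1
t15.Δ1 clk=0 w2=1 w0=0 w1=1
t16.Δ0 clk=0 w2=1 w0=0 w1=1
t16.Δ1 clk=1 w2=1 w0=0 w1=1
t16.Δ2 clk=1 w2=1 w0=0 w1=0
t16.Δ3 clk=1 w2=0 w0=0 w1=0
t17.Δ0 clk=1 w2=0 w0=0 w1=0
t17.Δ1 clk=0 w2=0 w0=1 w1=0
t17.Δ2 clk=0 w2=1 w0=1 w1=0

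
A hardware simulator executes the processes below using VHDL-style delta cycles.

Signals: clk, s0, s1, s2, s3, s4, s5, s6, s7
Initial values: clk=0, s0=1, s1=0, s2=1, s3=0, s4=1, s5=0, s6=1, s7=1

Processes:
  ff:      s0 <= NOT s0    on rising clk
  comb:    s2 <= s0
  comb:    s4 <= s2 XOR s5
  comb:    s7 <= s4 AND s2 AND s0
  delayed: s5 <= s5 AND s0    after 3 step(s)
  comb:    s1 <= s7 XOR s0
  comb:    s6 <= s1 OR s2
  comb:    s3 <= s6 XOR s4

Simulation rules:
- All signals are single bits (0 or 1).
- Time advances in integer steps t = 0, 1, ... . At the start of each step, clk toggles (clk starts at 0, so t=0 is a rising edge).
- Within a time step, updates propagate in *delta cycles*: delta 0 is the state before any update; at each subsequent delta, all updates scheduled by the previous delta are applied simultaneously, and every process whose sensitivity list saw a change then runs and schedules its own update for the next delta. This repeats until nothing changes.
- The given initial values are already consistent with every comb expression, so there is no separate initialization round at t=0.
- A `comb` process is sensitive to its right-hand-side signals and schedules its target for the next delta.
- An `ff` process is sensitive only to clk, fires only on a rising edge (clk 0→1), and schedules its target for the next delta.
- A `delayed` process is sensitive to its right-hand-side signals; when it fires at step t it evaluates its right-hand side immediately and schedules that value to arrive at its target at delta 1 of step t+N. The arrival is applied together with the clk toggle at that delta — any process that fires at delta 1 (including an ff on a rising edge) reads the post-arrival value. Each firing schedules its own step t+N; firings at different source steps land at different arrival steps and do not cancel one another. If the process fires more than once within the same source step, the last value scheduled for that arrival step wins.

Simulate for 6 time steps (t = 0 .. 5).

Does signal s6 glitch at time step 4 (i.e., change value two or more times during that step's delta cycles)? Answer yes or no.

no

t=0 Δ0: s3=0 s2=1 s1=0 s6=1 clk=0 s4=1 s7=1 s0=1 s5=0
  Δ1: clk:0→1
  Δ2: s0:1→0
  Δ3: s2:1→0, s1:0→1, s7:1→0
  Δ4: s1:1→0, s4:1→0
  Δ5: s3:0→1, s6:1→0
  Δ6: s3:1→0
  (6Δ to stable)
t=1 Δ0: s3=0 s2=0 s1=0 s6=0 clk=1 s4=0 s7=0 s0=0 s5=0
  Δ1: clk:1→0
  (1Δ to stable)
t=2 Δ0: s3=0 s2=0 s1=0 s6=0 clk=0 s4=0 s7=0 s0=0 s5=0
  Δ1: clk:0→1
  Δ2: s0:0→1
  Δ3: s2:0→1, s1:0→1
  Δ4: s6:0→1, s4:0→1
  Δ5: s7:0→1
  Δ6: s1:1→0
  (6Δ to stable)
t=3 Δ0: s3=0 s2=1 s1=0 s6=1 clk=1 s4=1 s7=1 s0=1 s5=0
  Δ1: clk:1→0
  (1Δ to stable)
t=4 Δ0: s3=0 s2=1 s1=0 s6=1 clk=0 s4=1 s7=1 s0=1 s5=0
  Δ1: clk:0→1
  Δ2: s0:1→0
  Δ3: s2:1→0, s1:0→1, s7:1→0
  Δ4: s1:1→0, s4:1→0
  Δ5: s3:0→1, s6:1→0
  Δ6: s3:1→0
  (6Δ to stable)
t=5 Δ0: s3=0 s2=0 s1=0 s6=0 clk=1 s4=0 s7=0 s0=0 s5=0
  Δ1: clk:1→0
  (1Δ to stable)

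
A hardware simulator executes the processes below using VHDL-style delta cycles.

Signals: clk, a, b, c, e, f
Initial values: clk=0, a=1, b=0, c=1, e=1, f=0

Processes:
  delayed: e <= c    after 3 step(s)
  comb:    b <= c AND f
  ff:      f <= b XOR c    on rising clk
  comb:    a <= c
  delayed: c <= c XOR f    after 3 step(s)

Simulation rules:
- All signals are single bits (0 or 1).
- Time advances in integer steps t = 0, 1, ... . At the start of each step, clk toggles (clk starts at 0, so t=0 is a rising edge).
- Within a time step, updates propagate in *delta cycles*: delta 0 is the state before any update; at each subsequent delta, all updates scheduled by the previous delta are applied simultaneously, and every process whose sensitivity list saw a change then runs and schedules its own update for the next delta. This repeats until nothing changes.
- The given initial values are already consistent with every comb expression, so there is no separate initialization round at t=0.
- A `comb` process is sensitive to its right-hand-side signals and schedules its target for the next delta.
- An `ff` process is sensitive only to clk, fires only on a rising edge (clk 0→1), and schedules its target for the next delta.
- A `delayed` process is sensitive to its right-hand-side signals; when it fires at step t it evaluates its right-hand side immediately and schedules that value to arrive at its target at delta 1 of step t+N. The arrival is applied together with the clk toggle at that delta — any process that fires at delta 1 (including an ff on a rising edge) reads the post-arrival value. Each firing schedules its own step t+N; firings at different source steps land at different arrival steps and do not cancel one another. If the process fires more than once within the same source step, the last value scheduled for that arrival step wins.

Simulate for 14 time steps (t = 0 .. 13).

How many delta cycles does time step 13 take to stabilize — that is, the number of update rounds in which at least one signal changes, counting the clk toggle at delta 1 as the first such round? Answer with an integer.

2

t=0 Δ0: a=1 b=0 e=1 clk=0 f=0 c=1
  Δ1: clk:0→1
  Δ2: f:0→1
  Δ3: b:0→1
  (3Δ to stable)
t=1 Δ0: a=1 b=1 e=1 clk=1 f=1 c=1
  Δ1: clk:1→0
  (1Δ to stable)
t=2 Δ0: a=1 b=1 e=1 clk=0 f=1 c=1
  Δ1: clk:0→1
  Δ2: f:1→0
  Δ3: b:1→0
  (3Δ to stable)
t=3 Δ0: a=1 b=0 e=1 clk=1 f=0 c=1
  Δ1: clk:1→0, c:1→0
  Δ2: a:1→0
  (2Δ to stable)
t=4 Δ0: a=0 b=0 e=1 clk=0 f=0 c=0
  Δ1: clk:0→1
  (1Δ to stable)
t=5 Δ0: a=0 b=0 e=1 clk=1 f=0 c=0
  Δ1: clk:1→0, c:0→1
  Δ2: a:0→1
  (2Δ to stable)
t=6 Δ0: a=1 b=0 e=1 clk=0 f=0 c=1
  Δ1: e:1→0, clk:0→1, c:1→0
  Δ2: a:1→0
  (2Δ to stable)
t=7 Δ0: a=0 b=0 e=0 clk=1 f=0 c=0
  Δ1: clk:1→0
  (1Δ to stable)
t=8 Δ0: a=0 b=0 e=0 clk=0 f=0 c=0
  Δ1: e:0→1, clk:0→1, c:0→1
  Δ2: a:0→1, f:0→1
  Δ3: b:0→1
  (3Δ to stable)
t=9 Δ0: a=1 b=1 e=1 clk=1 f=1 c=1
  Δ1: e:1→0, clk:1→0, c:1→0
  Δ2: a:1→0, b:1→0
  (2Δ to stable)
t=10 Δ0: a=0 b=0 e=0 clk=0 f=1 c=0
  Δ1: clk:0→1
  Δ2: f:1→0
  (2Δ to stable)
t=11 Δ0: a=0 b=0 e=0 clk=1 f=0 c=0
  Δ1: e:0→1, clk:1→0
  (1Δ to stable)
t=12 Δ0: a=0 b=0 e=1 clk=0 f=0 c=0
  Δ1: e:1→0, clk:0→1, c:0→1
  Δ2: a:0→1, f:0→1
  Δ3: b:0→1
  (3Δ to stable)
t=13 Δ0: a=1 b=1 e=0 clk=1 f=1 c=1
  Δ1: clk:1→0, c:1→0
  Δ2: a:1→0, b:1→0
  (2Δ to stable)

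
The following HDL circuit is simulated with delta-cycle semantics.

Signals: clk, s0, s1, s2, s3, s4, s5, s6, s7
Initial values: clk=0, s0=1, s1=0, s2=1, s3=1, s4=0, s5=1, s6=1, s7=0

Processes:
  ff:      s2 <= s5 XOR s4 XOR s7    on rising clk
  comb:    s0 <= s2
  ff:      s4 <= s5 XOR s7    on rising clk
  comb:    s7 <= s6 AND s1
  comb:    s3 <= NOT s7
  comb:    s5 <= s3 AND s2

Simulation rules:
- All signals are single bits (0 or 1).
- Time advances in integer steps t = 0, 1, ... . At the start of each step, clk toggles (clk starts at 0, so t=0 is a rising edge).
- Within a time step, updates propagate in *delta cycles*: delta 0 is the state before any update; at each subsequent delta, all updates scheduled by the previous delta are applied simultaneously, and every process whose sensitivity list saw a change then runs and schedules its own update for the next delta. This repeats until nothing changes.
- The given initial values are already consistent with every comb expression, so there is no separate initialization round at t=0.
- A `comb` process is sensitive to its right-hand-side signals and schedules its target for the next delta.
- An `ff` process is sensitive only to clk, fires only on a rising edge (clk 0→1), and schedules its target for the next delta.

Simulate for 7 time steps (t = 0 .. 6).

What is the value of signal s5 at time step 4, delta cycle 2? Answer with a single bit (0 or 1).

t0.Δ0 s6=1 s1=0 s5=1 s4=0 s2=1 s0=1 s3=1 s7=0 clk=0
t0.Δ1 s6=1 s1=0 s5=1 s4=0 s2=1 s0=1 s3=1 s7=0 clk=1
t0.Δ2 s6=1 s1=0 s5=1 s4=1 s2=1 s0=1 s3=1 s7=0 clk=1
t1.Δ0 s6=1 s1=0 s5=1 s4=1 s2=1 s0=1 s3=1 s7=0 clk=1
t1.Δ1 s6=1 s1=0 s5=1 s4=1 s2=1 s0=1 s3=1 s7=0 clk=0
t2.Δ0 s6=1 s1=0 s5=1 s4=1 s2=1 s0=1 s3=1 s7=0 clk=0
t2.Δ1 s6=1 s1=0 s5=1 s4=1 s2=1 s0=1 s3=1 s7=0 clk=1
t2.Δ2 s6=1 s1=0 s5=1 s4=1 s2=0 s0=1 s3=1 s7=0 clk=1
t2.Δ3 s6=1 s1=0 s5=0 s4=1 s2=0 s0=0 s3=1 s7=0 clk=1
t3.Δ0 s6=1 s1=0 s5=0 s4=1 s2=0 s0=0 s3=1 s7=0 clk=1
t3.Δ1 s6=1 s1=0 s5=0 s4=1 s2=0 s0=0 s3=1 s7=0 clk=0
t4.Δ0 s6=1 s1=0 s5=0 s4=1 s2=0 s0=0 s3=1 s7=0 clk=0
t4.Δ1 s6=1 s1=0 s5=0 s4=1 s2=0 s0=0 s3=1 s7=0 clk=1
t4.Δ2 s6=1 s1=0 s5=0 s4=0 s2=1 s0=0 s3=1 s7=0 clk=1
t4.Δ3 s6=1 s1=0 s5=1 s4=0 s2=1 s0=1 s3=1 s7=0 clk=1
t5.Δ0 s6=1 s1=0 s5=1 s4=0 s2=1 s0=1 s3=1 s7=0 clk=1
t5.Δ1 s6=1 s1=0 s5=1 s4=0 s2=1 s0=1 s3=1 s7=0 clk=0
t6.Δ0 s6=1 s1=0 s5=1 s4=0 s2=1 s0=1 s3=1 s7=0 clk=0
t6.Δ1 s6=1 s1=0 s5=1 s4=0 s2=1 s0=1 s3=1 s7=0 clk=1
t6.Δ2 s6=1 s1=0 s5=1 s4=1 s2=1 s0=1 s3=1 s7=0 clk=1

0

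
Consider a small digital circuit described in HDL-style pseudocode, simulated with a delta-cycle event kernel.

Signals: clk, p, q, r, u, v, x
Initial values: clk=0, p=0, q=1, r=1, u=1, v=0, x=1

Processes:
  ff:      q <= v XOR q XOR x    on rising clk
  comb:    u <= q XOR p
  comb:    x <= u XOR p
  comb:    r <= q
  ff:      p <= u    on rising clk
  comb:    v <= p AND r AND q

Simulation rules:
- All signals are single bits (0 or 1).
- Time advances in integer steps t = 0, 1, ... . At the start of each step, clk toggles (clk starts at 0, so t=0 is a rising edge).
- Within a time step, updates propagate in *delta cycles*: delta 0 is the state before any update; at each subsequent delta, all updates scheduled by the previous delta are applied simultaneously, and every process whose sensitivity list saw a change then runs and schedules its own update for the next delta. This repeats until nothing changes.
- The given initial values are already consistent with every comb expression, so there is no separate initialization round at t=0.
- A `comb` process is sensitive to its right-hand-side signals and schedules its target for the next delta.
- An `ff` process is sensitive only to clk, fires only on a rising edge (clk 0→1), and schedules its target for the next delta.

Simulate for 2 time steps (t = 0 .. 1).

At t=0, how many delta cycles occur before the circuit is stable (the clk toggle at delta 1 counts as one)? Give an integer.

3

[bits: q,x,clk,u,p,v,r]
t=0: Δ0=1101001 Δ1=1111001 Δ2=0111101 Δ3=0011100 | 3Δ
t=1: Δ0=0011100 Δ1=0001100 | 1Δ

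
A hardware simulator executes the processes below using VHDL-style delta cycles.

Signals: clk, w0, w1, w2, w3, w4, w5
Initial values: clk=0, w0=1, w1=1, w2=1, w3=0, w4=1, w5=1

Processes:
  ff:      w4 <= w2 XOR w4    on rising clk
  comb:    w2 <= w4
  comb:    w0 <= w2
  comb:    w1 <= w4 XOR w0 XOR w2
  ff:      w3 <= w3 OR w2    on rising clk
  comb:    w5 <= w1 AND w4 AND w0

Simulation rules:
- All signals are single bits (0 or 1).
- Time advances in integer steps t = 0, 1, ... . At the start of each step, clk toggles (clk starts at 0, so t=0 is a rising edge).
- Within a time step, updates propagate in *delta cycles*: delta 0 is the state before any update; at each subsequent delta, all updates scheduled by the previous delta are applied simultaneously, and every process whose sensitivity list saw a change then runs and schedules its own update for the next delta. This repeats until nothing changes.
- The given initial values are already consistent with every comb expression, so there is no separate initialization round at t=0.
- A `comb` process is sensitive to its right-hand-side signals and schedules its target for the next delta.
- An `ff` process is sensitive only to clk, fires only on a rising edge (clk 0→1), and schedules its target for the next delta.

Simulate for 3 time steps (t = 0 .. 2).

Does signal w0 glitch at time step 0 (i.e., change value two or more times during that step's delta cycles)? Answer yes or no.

no

t=0 Δ0: w2=1 w4=1 w0=1 clk=0 w1=1 w3=0 w5=1
  Δ1: clk:0→1
  Δ2: w4:1→0, w3:0→1
  Δ3: w2:1→0, w1:1→0, w5:1→0
  Δ4: w0:1→0, w1:0→1
  Δ5: w1:1→0
  (5Δ to stable)
t=1 Δ0: w2=0 w4=0 w0=0 clk=1 w1=0 w3=1 w5=0
  Δ1: clk:1→0
  (1Δ to stable)
t=2 Δ0: w2=0 w4=0 w0=0 clk=0 w1=0 w3=1 w5=0
  Δ1: clk:0→1
  (1Δ to stable)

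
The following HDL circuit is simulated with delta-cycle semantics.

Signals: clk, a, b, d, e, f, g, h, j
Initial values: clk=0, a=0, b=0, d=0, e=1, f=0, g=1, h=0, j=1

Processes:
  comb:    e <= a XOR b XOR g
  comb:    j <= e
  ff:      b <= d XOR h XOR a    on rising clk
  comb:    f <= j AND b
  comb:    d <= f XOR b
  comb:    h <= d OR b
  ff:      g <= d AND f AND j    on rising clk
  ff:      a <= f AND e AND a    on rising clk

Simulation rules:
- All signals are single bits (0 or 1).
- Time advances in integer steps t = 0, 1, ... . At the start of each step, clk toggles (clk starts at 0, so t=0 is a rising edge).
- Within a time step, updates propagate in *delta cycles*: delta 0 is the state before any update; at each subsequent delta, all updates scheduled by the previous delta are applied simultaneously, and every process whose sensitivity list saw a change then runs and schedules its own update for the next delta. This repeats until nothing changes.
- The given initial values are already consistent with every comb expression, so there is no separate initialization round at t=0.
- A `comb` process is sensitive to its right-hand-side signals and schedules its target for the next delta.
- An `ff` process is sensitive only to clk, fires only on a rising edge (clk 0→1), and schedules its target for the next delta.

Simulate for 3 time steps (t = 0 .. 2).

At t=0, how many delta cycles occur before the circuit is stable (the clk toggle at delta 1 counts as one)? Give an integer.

t0.Δ0 e=1 g=1 j=1 d=0 b=0 h=0 a=0 f=0 clk=0
t0.Δ1 e=1 g=1 j=1 d=0 b=0 h=0 a=0 f=0 clk=1
t0.Δ2 e=1 g=0 j=1 d=0 b=0 h=0 a=0 f=0 clk=1
t0.Δ3 e=0 g=0 j=1 d=0 b=0 h=0 a=0 f=0 clk=1
t0.Δ4 e=0 g=0 j=0 d=0 b=0 h=0 a=0 f=0 clk=1
t1.Δ0 e=0 g=0 j=0 d=0 b=0 h=0 a=0 f=0 clk=1
t1.Δ1 e=0 g=0 j=0 d=0 b=0 h=0 a=0 f=0 clk=0
t2.Δ0 e=0 g=0 j=0 d=0 b=0 h=0 a=0 f=0 clk=0
t2.Δ1 e=0 g=0 j=0 d=0 b=0 h=0 a=0 f=0 clk=1

4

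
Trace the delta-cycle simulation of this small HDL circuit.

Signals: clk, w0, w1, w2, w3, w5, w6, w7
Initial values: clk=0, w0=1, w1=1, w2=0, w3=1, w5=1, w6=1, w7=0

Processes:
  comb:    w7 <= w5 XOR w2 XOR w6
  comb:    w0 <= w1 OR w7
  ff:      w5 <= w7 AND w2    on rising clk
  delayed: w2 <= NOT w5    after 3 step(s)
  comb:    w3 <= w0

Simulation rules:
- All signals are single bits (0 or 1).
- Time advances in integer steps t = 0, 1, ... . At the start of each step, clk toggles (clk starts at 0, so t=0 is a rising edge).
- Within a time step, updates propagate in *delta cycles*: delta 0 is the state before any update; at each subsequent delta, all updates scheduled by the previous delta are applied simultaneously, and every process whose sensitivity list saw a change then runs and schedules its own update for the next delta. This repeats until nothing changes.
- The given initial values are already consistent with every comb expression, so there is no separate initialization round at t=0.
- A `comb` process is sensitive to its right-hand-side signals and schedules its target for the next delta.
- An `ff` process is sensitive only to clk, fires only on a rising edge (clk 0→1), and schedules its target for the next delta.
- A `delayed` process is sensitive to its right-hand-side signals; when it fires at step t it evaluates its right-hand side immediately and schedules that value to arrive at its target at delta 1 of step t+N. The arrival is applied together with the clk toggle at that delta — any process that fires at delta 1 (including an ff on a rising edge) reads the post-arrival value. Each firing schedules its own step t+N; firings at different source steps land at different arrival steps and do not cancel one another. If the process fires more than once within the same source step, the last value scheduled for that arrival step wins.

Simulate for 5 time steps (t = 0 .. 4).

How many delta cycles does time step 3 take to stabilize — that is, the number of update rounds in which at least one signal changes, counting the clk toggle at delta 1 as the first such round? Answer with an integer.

2

t0.Δ0 clk=0 w7=0 w1=1 w6=1 w0=1 w3=1 w2=0 w5=1
t0.Δ1 clk=1 w7=0 w1=1 w6=1 w0=1 w3=1 w2=0 w5=1
t0.Δ2 clk=1 w7=0 w1=1 w6=1 w0=1 w3=1 w2=0 w5=0
t0.Δ3 clk=1 w7=1 w1=1 w6=1 w0=1 w3=1 w2=0 w5=0
t1.Δ0 clk=1 w7=1 w1=1 w6=1 w0=1 w3=1 w2=0 w5=0
t1.Δ1 clk=0 w7=1 w1=1 w6=1 w0=1 w3=1 w2=0 w5=0
t2.Δ0 clk=0 w7=1 w1=1 w6=1 w0=1 w3=1 w2=0 w5=0
t2.Δ1 clk=1 w7=1 w1=1 w6=1 w0=1 w3=1 w2=0 w5=0
t3.Δ0 clk=1 w7=1 w1=1 w6=1 w0=1 w3=1 w2=0 w5=0
t3.Δ1 clk=0 w7=1 w1=1 w6=1 w0=1 w3=1 w2=1 w5=0
t3.Δ2 clk=0 w7=0 w1=1 w6=1 w0=1 w3=1 w2=1 w5=0
t4.Δ0 clk=0 w7=0 w1=1 w6=1 w0=1 w3=1 w2=1 w5=0
t4.Δ1 clk=1 w7=0 w1=1 w6=1 w0=1 w3=1 w2=1 w5=0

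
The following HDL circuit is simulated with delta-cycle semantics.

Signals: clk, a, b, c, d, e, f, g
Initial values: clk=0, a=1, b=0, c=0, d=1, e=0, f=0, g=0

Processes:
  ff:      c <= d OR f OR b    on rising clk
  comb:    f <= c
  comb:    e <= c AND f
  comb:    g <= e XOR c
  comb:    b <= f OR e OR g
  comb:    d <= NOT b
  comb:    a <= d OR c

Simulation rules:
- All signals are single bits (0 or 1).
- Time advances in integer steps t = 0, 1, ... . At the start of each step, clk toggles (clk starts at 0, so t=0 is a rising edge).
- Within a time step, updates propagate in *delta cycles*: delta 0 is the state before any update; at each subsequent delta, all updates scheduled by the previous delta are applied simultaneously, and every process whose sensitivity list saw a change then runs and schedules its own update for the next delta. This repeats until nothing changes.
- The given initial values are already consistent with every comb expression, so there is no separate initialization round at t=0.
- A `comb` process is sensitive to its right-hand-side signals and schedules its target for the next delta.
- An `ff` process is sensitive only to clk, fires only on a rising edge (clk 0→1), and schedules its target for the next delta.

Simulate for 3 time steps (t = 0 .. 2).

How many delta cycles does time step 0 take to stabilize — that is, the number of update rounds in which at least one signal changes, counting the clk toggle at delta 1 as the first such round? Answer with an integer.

[bits: b,c,g,clk,e,d,a,f]
t=0: Δ0=00000110 Δ1=00010110 Δ2=01010110 Δ3=01110111 Δ4=11111111 Δ5=11011011 | 5Δ
t=1: Δ0=11011011 Δ1=11001011 | 1Δ
t=2: Δ0=11001011 Δ1=11011011 | 1Δ

5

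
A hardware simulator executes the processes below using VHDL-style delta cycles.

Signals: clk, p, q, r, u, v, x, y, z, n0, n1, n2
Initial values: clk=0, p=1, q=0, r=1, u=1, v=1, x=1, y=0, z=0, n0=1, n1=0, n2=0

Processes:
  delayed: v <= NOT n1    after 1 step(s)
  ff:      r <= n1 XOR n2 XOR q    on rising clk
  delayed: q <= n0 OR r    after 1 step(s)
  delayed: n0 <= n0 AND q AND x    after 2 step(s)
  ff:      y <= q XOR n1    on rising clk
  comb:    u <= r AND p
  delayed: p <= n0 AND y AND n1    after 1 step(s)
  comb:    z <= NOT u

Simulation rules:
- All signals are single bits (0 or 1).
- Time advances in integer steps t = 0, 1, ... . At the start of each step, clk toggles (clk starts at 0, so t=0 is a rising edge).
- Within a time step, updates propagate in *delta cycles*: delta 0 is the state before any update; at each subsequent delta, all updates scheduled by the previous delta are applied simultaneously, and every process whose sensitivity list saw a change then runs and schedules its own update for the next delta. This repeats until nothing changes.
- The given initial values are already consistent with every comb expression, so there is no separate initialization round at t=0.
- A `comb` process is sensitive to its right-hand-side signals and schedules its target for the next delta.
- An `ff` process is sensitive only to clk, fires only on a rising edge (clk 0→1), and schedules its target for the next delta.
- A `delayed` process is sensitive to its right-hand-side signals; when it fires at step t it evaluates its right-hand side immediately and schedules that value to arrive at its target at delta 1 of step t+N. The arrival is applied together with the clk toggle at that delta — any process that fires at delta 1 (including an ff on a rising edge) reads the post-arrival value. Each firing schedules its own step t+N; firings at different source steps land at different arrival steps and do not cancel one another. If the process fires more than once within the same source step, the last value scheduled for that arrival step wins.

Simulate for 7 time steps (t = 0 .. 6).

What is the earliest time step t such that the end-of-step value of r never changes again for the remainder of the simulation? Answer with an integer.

2

[bits: n2,n0,y,x,r,clk,v,u,n1,z,p,q]
t=0: Δ0=010110110010 Δ1=010111110010 Δ2=010101110010 Δ3=010101100010 Δ4=010101100110 | 4Δ
t=1: Δ0=010101100110 Δ1=010100100111 | 1Δ
t=2: Δ0=010100100111 Δ1=010101100111 Δ2=011111100111 Δ3=011111110111 Δ4=011111110011 | 4Δ
t=3: Δ0=011111110011 Δ1=011110110001 Δ2=011110100001 Δ3=011110100101 | 3Δ
t=4: Δ0=011110100101 Δ1=011111100101 | 1Δ
t=5: Δ0=011111100101 Δ1=011110100101 | 1Δ
t=6: Δ0=011110100101 Δ1=011111100101 | 1Δ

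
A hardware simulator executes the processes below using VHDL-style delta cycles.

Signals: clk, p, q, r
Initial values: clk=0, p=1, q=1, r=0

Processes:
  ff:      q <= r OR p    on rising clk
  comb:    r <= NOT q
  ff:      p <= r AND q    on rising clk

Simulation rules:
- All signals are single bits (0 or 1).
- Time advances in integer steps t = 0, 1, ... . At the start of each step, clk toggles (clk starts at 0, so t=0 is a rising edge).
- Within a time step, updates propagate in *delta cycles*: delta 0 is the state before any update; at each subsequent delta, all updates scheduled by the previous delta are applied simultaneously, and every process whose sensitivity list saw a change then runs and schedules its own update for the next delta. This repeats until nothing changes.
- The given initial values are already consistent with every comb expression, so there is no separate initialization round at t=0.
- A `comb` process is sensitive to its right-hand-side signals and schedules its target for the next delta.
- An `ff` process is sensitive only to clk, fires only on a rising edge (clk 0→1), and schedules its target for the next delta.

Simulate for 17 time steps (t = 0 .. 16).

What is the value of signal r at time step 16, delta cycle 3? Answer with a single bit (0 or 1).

0

t=0 Δ0: clk=0 q=1 r=0 p=1
  Δ1: clk:0→1
  Δ2: p:1→0
  (2Δ to stable)
t=1 Δ0: clk=1 q=1 r=0 p=0
  Δ1: clk:1→0
  (1Δ to stable)
t=2 Δ0: clk=0 q=1 r=0 p=0
  Δ1: clk:0→1
  Δ2: q:1→0
  Δ3: r:0→1
  (3Δ to stable)
t=3 Δ0: clk=1 q=0 r=1 p=0
  Δ1: clk:1→0
  (1Δ to stable)
t=4 Δ0: clk=0 q=0 r=1 p=0
  Δ1: clk:0→1
  Δ2: q:0→1
  Δ3: r:1→0
  (3Δ to stable)
t=5 Δ0: clk=1 q=1 r=0 p=0
  Δ1: clk:1→0
  (1Δ to stable)
t=6 Δ0: clk=0 q=1 r=0 p=0
  Δ1: clk:0→1
  Δ2: q:1→0
  Δ3: r:0→1
  (3Δ to stable)
t=7 Δ0: clk=1 q=0 r=1 p=0
  Δ1: clk:1→0
  (1Δ to stable)
t=8 Δ0: clk=0 q=0 r=1 p=0
  Δ1: clk:0→1
  Δ2: q:0→1
  Δ3: r:1→0
  (3Δ to stable)
t=9 Δ0: clk=1 q=1 r=0 p=0
  Δ1: clk:1→0
  (1Δ to stable)
t=10 Δ0: clk=0 q=1 r=0 p=0
  Δ1: clk:0→1
  Δ2: q:1→0
  Δ3: r:0→1
  (3Δ to stable)
t=11 Δ0: clk=1 q=0 r=1 p=0
  Δ1: clk:1→0
  (1Δ to stable)
t=12 Δ0: clk=0 q=0 r=1 p=0
  Δ1: clk:0→1
  Δ2: q:0→1
  Δ3: r:1→0
  (3Δ to stable)
t=13 Δ0: clk=1 q=1 r=0 p=0
  Δ1: clk:1→0
  (1Δ to stable)
t=14 Δ0: clk=0 q=1 r=0 p=0
  Δ1: clk:0→1
  Δ2: q:1→0
  Δ3: r:0→1
  (3Δ to stable)
t=15 Δ0: clk=1 q=0 r=1 p=0
  Δ1: clk:1→0
  (1Δ to stable)
t=16 Δ0: clk=0 q=0 r=1 p=0
  Δ1: clk:0→1
  Δ2: q:0→1
  Δ3: r:1→0
  (3Δ to stable)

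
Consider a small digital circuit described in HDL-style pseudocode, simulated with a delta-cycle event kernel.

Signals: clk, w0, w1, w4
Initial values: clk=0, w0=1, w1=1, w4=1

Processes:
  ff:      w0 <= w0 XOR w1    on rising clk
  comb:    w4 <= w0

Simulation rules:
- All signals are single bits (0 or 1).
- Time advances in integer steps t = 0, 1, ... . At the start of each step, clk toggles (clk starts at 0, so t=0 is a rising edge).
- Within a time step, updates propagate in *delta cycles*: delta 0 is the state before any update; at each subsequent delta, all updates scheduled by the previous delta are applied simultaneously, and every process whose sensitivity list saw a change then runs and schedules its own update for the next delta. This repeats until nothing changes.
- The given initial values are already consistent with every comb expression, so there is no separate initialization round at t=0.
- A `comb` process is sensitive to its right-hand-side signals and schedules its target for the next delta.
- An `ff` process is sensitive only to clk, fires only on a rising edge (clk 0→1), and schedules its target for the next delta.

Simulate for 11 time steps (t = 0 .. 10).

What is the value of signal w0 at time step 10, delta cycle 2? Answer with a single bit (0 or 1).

[bits: w4,w1,clk,w0]
t=0: Δ0=1101 Δ1=1111 Δ2=1110 Δ3=0110 | 3Δ
t=1: Δ0=0110 Δ1=0100 | 1Δ
t=2: Δ0=0100 Δ1=0110 Δ2=0111 Δ3=1111 | 3Δ
t=3: Δ0=1111 Δ1=1101 | 1Δ
t=4: Δ0=1101 Δ1=1111 Δ2=1110 Δ3=0110 | 3Δ
t=5: Δ0=0110 Δ1=0100 | 1Δ
t=6: Δ0=0100 Δ1=0110 Δ2=0111 Δ3=1111 | 3Δ
t=7: Δ0=1111 Δ1=1101 | 1Δ
t=8: Δ0=1101 Δ1=1111 Δ2=1110 Δ3=0110 | 3Δ
t=9: Δ0=0110 Δ1=0100 | 1Δ
t=10: Δ0=0100 Δ1=0110 Δ2=0111 Δ3=1111 | 3Δ

1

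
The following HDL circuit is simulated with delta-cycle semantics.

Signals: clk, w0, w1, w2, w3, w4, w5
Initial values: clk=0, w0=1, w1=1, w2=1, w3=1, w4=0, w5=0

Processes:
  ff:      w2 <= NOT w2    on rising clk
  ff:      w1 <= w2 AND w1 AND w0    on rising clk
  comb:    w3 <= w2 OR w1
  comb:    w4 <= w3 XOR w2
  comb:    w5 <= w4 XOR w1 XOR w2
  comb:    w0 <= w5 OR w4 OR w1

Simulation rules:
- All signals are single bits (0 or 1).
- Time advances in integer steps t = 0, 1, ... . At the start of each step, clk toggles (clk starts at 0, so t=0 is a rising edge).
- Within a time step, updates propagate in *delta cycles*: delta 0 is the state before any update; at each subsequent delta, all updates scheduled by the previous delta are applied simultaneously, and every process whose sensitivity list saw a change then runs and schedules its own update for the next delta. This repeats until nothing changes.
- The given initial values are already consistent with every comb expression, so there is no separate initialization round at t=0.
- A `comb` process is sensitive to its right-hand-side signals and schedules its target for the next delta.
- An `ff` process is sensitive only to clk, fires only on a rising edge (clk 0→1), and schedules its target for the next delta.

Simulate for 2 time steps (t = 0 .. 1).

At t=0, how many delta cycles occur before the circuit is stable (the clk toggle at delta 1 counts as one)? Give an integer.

4

t0.Δ0 w0=1 w1=1 clk=0 w4=0 w3=1 w2=1 w5=0
t0.Δ1 w0=1 w1=1 clk=1 w4=0 w3=1 w2=1 w5=0
t0.Δ2 w0=1 w1=1 clk=1 w4=0 w3=1 w2=0 w5=0
t0.Δ3 w0=1 w1=1 clk=1 w4=1 w3=1 w2=0 w5=1
t0.Δ4 w0=1 w1=1 clk=1 w4=1 w3=1 w2=0 w5=0
t1.Δ0 w0=1 w1=1 clk=1 w4=1 w3=1 w2=0 w5=0
t1.Δ1 w0=1 w1=1 clk=0 w4=1 w3=1 w2=0 w5=0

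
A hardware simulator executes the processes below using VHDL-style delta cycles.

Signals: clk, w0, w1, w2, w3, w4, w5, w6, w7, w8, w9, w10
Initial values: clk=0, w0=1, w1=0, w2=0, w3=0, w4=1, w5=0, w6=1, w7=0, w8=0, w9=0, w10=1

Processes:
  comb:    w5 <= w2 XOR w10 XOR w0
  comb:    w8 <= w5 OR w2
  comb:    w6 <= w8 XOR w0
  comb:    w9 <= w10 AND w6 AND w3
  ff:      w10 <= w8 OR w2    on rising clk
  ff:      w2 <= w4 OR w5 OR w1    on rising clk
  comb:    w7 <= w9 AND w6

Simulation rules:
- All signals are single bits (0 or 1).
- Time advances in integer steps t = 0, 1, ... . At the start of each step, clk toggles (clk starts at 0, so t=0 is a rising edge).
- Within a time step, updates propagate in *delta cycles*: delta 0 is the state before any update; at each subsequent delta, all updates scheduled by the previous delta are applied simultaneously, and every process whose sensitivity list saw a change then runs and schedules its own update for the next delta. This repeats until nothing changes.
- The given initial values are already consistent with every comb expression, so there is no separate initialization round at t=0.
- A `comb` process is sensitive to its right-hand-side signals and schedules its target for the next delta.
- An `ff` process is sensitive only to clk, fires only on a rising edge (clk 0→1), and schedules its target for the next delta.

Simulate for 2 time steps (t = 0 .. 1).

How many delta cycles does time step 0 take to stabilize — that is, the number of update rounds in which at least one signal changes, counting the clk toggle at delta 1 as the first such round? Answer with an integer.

t0.Δ0 clk=0 w10=1 w5=0 w9=0 w4=1 w8=0 w6=1 w0=1 w2=0 w3=0 w7=0 w1=0
t0.Δ1 clk=1 w10=1 w5=0 w9=0 w4=1 w8=0 w6=1 w0=1 w2=0 w3=0 w7=0 w1=0
t0.Δ2 clk=1 w10=0 w5=0 w9=0 w4=1 w8=0 w6=1 w0=1 w2=1 w3=0 w7=0 w1=0
t0.Δ3 clk=1 w10=0 w5=0 w9=0 w4=1 w8=1 w6=1 w0=1 w2=1 w3=0 w7=0 w1=0
t0.Δ4 clk=1 w10=0 w5=0 w9=0 w4=1 w8=1 w6=0 w0=1 w2=1 w3=0 w7=0 w1=0
t1.Δ0 clk=1 w10=0 w5=0 w9=0 w4=1 w8=1 w6=0 w0=1 w2=1 w3=0 w7=0 w1=0
t1.Δ1 clk=0 w10=0 w5=0 w9=0 w4=1 w8=1 w6=0 w0=1 w2=1 w3=0 w7=0 w1=0

4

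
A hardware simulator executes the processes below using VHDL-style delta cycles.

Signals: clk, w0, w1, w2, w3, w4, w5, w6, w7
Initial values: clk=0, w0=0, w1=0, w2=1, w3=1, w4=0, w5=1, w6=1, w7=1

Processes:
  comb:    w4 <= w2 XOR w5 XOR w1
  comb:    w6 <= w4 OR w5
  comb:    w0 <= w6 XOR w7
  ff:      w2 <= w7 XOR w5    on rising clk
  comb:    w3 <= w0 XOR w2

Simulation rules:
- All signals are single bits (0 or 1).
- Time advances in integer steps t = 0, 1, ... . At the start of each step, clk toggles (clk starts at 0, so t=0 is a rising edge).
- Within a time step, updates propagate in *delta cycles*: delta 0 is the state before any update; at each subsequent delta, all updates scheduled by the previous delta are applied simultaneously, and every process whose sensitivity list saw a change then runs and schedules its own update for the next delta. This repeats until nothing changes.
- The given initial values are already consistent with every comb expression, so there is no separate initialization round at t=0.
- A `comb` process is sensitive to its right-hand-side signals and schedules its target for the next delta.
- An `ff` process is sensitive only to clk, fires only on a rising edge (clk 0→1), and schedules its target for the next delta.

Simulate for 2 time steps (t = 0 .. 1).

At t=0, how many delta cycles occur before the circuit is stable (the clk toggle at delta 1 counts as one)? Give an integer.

3

t0.Δ0 w0=0 w1=0 clk=0 w7=1 w2=1 w4=0 w6=1 w5=1 w3=1
t0.Δ1 w0=0 w1=0 clk=1 w7=1 w2=1 w4=0 w6=1 w5=1 w3=1
t0.Δ2 w0=0 w1=0 clk=1 w7=1 w2=0 w4=0 w6=1 w5=1 w3=1
t0.Δ3 w0=0 w1=0 clk=1 w7=1 w2=0 w4=1 w6=1 w5=1 w3=0
t1.Δ0 w0=0 w1=0 clk=1 w7=1 w2=0 w4=1 w6=1 w5=1 w3=0
t1.Δ1 w0=0 w1=0 clk=0 w7=1 w2=0 w4=1 w6=1 w5=1 w3=0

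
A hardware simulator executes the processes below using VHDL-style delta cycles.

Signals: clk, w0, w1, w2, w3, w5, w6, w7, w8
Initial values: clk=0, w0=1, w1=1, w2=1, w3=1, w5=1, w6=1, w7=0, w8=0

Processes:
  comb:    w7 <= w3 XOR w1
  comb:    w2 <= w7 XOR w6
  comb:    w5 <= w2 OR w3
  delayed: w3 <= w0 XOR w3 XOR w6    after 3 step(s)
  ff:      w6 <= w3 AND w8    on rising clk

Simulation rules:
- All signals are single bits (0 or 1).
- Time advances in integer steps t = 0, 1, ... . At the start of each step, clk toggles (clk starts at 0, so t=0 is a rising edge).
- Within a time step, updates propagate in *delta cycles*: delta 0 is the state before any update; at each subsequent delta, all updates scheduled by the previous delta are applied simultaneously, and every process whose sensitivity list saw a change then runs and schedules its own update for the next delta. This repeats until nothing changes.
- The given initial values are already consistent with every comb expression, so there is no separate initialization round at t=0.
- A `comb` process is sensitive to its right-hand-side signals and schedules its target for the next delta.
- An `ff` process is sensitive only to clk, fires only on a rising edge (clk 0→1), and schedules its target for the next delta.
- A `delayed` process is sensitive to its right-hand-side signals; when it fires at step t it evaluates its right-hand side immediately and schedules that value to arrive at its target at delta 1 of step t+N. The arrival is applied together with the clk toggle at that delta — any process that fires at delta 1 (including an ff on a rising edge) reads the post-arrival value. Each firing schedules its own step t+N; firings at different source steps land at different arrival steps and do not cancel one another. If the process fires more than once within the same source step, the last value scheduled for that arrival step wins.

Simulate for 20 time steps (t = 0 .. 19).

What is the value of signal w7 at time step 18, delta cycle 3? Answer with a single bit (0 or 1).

0

[bits: w0,w6,clk,w3,w5,w1,w8,w2,w7]
t=0: Δ0=110111010 Δ1=111111010 Δ2=101111010 Δ3=101111000 | 3Δ
t=1: Δ0=101111000 Δ1=100111000 | 1Δ
t=2: Δ0=100111000 Δ1=101111000 | 1Δ
t=3: Δ0=101111000 Δ1=100011000 Δ2=100001001 Δ3=100001011 Δ4=100011011 | 4Δ
t=4: Δ0=100011011 Δ1=101011011 | 1Δ
t=5: Δ0=101011011 Δ1=100011011 | 1Δ
t=6: Δ0=100011011 Δ1=101111011 Δ2=101111010 Δ3=101111000 | 3Δ
t=7: Δ0=101111000 Δ1=100111000 | 1Δ
t=8: Δ0=100111000 Δ1=101111000 | 1Δ
t=9: Δ0=101111000 Δ1=100011000 Δ2=100001001 Δ3=100001011 Δ4=100011011 | 4Δ
t=10: Δ0=100011011 Δ1=101011011 | 1Δ
t=11: Δ0=101011011 Δ1=100011011 | 1Δ
t=12: Δ0=100011011 Δ1=101111011 Δ2=101111010 Δ3=101111000 | 3Δ
t=13: Δ0=101111000 Δ1=100111000 | 1Δ
t=14: Δ0=100111000 Δ1=101111000 | 1Δ
t=15: Δ0=101111000 Δ1=100011000 Δ2=100001001 Δ3=100001011 Δ4=100011011 | 4Δ
t=16: Δ0=100011011 Δ1=101011011 | 1Δ
t=17: Δ0=101011011 Δ1=100011011 | 1Δ
t=18: Δ0=100011011 Δ1=101111011 Δ2=101111010 Δ3=101111000 | 3Δ
t=19: Δ0=101111000 Δ1=100111000 | 1Δ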